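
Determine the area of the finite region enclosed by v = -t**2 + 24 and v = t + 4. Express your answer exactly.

243/2

Set the curves equal: -t**2 + 24 = t + 4, so -t**2 - t + 20 = 0, which factors as -(t - 4)*(t + 5) = 0. The curves meet at t = -5, 4.
On [-5, 4], v = -t**2 + 24 is on top; that piece has area ∫[-5,4] (-t**2 - t + 20) dt = 243/2.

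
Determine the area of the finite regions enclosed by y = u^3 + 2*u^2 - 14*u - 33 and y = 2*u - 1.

568/3

Set the curves equal: u^3 + 2*u^2 - 14*u - 33 = 2*u - 1, so u^3 + 2*u^2 - 16*u - 32 = 0, which factors as (u - 4)*(u + 2)*(u + 4) = 0. The curves meet at u = -4, -2, 4.
On [-4, -2], y = u^3 + 2*u^2 - 14*u - 33 is on top; that piece has area ∫[-4,-2] (u^3 + 2*u^2 - 16*u - 32) du = 28/3.
On [-2, 4], y = 2*u - 1 is on top; that piece has area ∫[-2,4] (-(u^3 + 2*u^2 - 16*u - 32)) du = 180.
Total enclosed area = 28/3 + 180 = 568/3.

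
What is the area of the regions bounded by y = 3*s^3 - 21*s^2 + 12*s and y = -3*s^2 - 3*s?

Set the curves equal: 3*s^3 - 21*s^2 + 12*s = -3*s^2 - 3*s, so 3*s^3 - 18*s^2 + 15*s = 0, which factors as 3*s*(s - 5)*(s - 1) = 0. The curves meet at s = 0, 1, 5.
On [0, 1], y = 3*s^3 - 21*s^2 + 12*s is on top; that piece has area ∫[0,1] (3*s^3 - 18*s^2 + 15*s) ds = 9/4.
On [1, 5], y = -3*s^2 - 3*s is on top; that piece has area ∫[1,5] (-(3*s^3 - 18*s^2 + 15*s)) ds = 96.
Total enclosed area = 9/4 + 96 = 393/4.

393/4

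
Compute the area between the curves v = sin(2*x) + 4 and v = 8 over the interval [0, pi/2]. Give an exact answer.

-1 + 2*pi

On [0, pi/2], (sin(2*x) + 4) - (8) = sin(2*x) - 4 is ≤ 0 throughout, so the area is a single integral of |sin(2*x) - 4|.
∫[0,pi/2] (sin(2*x) - 4) dx = 1 - 2*pi; the area of that piece is -1 + 2*pi.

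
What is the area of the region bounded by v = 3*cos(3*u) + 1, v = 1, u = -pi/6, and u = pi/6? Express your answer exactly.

2

On [-pi/6, pi/6], (3*cos(3*u) + 1) - (1) = 3*cos(3*u) is ≥ 0 throughout, so the area is a single integral of |3*cos(3*u)|.
∫[-pi/6,pi/6] (3*cos(3*u)) du = 2.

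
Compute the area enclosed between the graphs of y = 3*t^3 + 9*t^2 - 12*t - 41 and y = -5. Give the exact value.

393/4

Set the curves equal: 3*t^3 + 9*t^2 - 12*t - 41 = -5, so 3*t^3 + 9*t^2 - 12*t - 36 = 0, which factors as 3*(t - 2)*(t + 2)*(t + 3) = 0. The curves meet at t = -3, -2, 2.
On [-3, -2], y = 3*t^3 + 9*t^2 - 12*t - 41 is on top; that piece has area ∫[-3,-2] (3*t^3 + 9*t^2 - 12*t - 36) dt = 9/4.
On [-2, 2], y = -5 is on top; that piece has area ∫[-2,2] (-(3*t^3 + 9*t^2 - 12*t - 36)) dt = 96.
Total enclosed area = 9/4 + 96 = 393/4.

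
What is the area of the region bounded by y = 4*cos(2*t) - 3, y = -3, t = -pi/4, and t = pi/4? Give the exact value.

On [-pi/4, pi/4], (4*cos(2*t) - 3) - (-3) = 4*cos(2*t) is ≥ 0 throughout, so the area is a single integral of |4*cos(2*t)|.
∫[-pi/4,pi/4] (4*cos(2*t)) dt = 4.

4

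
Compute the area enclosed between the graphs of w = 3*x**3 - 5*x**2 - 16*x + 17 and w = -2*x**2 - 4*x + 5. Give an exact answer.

Set the curves equal: 3*x**3 - 5*x**2 - 16*x + 17 = -2*x**2 - 4*x + 5, so 3*x**3 - 3*x**2 - 12*x + 12 = 0, which factors as 3*(x - 2)*(x - 1)*(x + 2) = 0. The curves meet at x = -2, 1, 2.
On [-2, 1], w = 3*x**3 - 5*x**2 - 16*x + 17 is on top; that piece has area ∫[-2,1] (3*x**3 - 3*x**2 - 12*x + 12) dx = 135/4.
On [1, 2], w = -2*x**2 - 4*x + 5 is on top; that piece has area ∫[1,2] (-(3*x**3 - 3*x**2 - 12*x + 12)) dx = 7/4.
Total enclosed area = 135/4 + 7/4 = 71/2.

71/2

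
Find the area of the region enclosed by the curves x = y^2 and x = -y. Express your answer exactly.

Both boundary curves give x as a function of y, so integrate with respect to y. Setting them equal: y^2 + y = 0, i.e. y*(y + 1) = 0, so they meet at y = -1, 0.
For y in [-1, 0], x = y^2 is on the left; area = ∫[-1,0] (-(y^2 + y)) dy = 1/6.

1/6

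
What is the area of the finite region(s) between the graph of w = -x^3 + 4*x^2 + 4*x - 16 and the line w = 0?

The curve meets the x-axis where -x^3 + 4*x^2 + 4*x - 16 = 0, i.e. -(x - 4)*(x - 2)*(x + 2) = 0, at x = -2, 2, 4.
On [-2, 2] the curve lies below the axis; ∫[-2,2] (-x^3 + 4*x^2 + 4*x - 16) dx = -128/3, giving area 128/3.
On [2, 4] the curve lies above the axis; ∫[2,4] (-x^3 + 4*x^2 + 4*x - 16) dx = 20/3, giving area 20/3.
Total area = 128/3 + 20/3 = 148/3.

148/3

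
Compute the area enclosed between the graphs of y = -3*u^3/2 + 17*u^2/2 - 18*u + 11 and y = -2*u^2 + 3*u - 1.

Set the curves equal: -3*u^3/2 + 17*u^2/2 - 18*u + 11 = -2*u^2 + 3*u - 1, so -3*u^3/2 + 21*u^2/2 - 21*u + 12 = 0, which factors as -3*(u - 4)*(u - 2)*(u - 1)/2 = 0. The curves meet at u = 1, 2, 4.
On [1, 2], y = -2*u^2 + 3*u - 1 is on top; that piece has area ∫[1,2] (-(-3*u^3/2 + 21*u^2/2 - 21*u + 12)) du = 5/8.
On [2, 4], y = -3*u^3/2 + 17*u^2/2 - 18*u + 11 is on top; that piece has area ∫[2,4] (-3*u^3/2 + 21*u^2/2 - 21*u + 12) du = 4.
Total enclosed area = 5/8 + 4 = 37/8.

37/8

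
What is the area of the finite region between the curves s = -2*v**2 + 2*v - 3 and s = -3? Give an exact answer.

1/3

Both boundary curves give s as a function of v, so integrate with respect to v. Setting them equal: -2*v**2 + 2*v = 0, i.e. -2*v*(v - 1) = 0, so they meet at v = 0, 1.
For v in [0, 1], s = -2*v**2 + 2*v - 3 is on the right; area = ∫[0,1] (-2*v**2 + 2*v) dv = 1/3.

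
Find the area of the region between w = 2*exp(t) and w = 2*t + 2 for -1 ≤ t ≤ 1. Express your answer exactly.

-4 - 2*exp(-1) + 2*exp(1)

On [-1, 1], (2*exp(t)) - (2*t + 2) = -2*t + 2*exp(t) - 2 is ≥ 0 throughout, so the area is a single integral of |-2*t + 2*exp(t) - 2|.
∫[-1,1] (-2*t + 2*exp(t) - 2) dt = -4 - 2*exp(-1) + 2*exp(1).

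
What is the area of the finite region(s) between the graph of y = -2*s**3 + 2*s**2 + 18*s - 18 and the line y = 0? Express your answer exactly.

296/3

The curve meets the s-axis where -2*s**3 + 2*s**2 + 18*s - 18 = 0, i.e. -2*(s - 3)*(s - 1)*(s + 3) = 0, at s = -3, 1, 3.
On [-3, 1] the curve lies below the axis; ∫[-3,1] (-2*s**3 + 2*s**2 + 18*s - 18) ds = -256/3, giving area 256/3.
On [1, 3] the curve lies above the axis; ∫[1,3] (-2*s**3 + 2*s**2 + 18*s - 18) ds = 40/3, giving area 40/3.
Total area = 256/3 + 40/3 = 296/3.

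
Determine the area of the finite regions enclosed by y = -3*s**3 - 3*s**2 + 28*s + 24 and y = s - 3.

Set the curves equal: -3*s**3 - 3*s**2 + 28*s + 24 = s - 3, so -3*s**3 - 3*s**2 + 27*s + 27 = 0, which factors as -3*(s - 3)*(s + 1)*(s + 3) = 0. The curves meet at s = -3, -1, 3.
On [-3, -1], y = s - 3 is on top; that piece has area ∫[-3,-1] (-(-3*s**3 - 3*s**2 + 27*s + 27)) ds = 20.
On [-1, 3], y = -3*s**3 - 3*s**2 + 28*s + 24 is on top; that piece has area ∫[-1,3] (-3*s**3 - 3*s**2 + 27*s + 27) ds = 128.
Total enclosed area = 20 + 128 = 148.

148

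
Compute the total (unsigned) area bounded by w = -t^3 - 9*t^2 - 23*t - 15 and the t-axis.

The curve meets the t-axis where -t^3 - 9*t^2 - 23*t - 15 = 0, i.e. -(t + 1)*(t + 3)*(t + 5) = 0, at t = -5, -3, -1.
On [-5, -3] the curve lies below the axis; ∫[-5,-3] (-t^3 - 9*t^2 - 23*t - 15) dt = -4, giving area 4.
On [-3, -1] the curve lies above the axis; ∫[-3,-1] (-t^3 - 9*t^2 - 23*t - 15) dt = 4, giving area 4.
Total area = 4 + 4 = 8.

8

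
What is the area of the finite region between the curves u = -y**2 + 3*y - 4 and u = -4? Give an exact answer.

9/2

Both boundary curves give u as a function of y, so integrate with respect to y. Setting them equal: -y**2 + 3*y = 0, i.e. -y*(y - 3) = 0, so they meet at y = 0, 3.
For y in [0, 3], u = -y**2 + 3*y - 4 is on the right; area = ∫[0,3] (-y**2 + 3*y) dy = 9/2.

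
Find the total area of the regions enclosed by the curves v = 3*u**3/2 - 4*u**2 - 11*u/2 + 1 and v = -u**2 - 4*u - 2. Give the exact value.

Set the curves equal: 3*u**3/2 - 4*u**2 - 11*u/2 + 1 = -u**2 - 4*u - 2, so 3*u**3/2 - 3*u**2 - 3*u/2 + 3 = 0, which factors as 3*(u - 2)*(u - 1)*(u + 1)/2 = 0. The curves meet at u = -1, 1, 2.
On [-1, 1], v = 3*u**3/2 - 4*u**2 - 11*u/2 + 1 is on top; that piece has area ∫[-1,1] (3*u**3/2 - 3*u**2 - 3*u/2 + 3) du = 4.
On [1, 2], v = -u**2 - 4*u - 2 is on top; that piece has area ∫[1,2] (-(3*u**3/2 - 3*u**2 - 3*u/2 + 3)) du = 5/8.
Total enclosed area = 4 + 5/8 = 37/8.

37/8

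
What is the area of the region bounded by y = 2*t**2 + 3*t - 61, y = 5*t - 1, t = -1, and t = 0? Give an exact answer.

On [-1, 0], (2*t**2 + 3*t - 61) - (5*t - 1) = 2*t**2 - 2*t - 60 is ≤ 0 throughout, so the area is a single integral of |2*t**2 - 2*t - 60|.
∫[-1,0] (2*t**2 - 2*t - 60) dt = -175/3; the area of that piece is 175/3.

175/3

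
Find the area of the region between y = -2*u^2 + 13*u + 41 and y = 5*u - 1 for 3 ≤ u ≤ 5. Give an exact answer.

On [3, 5], (-2*u^2 + 13*u + 41) - (5*u - 1) = -2*u^2 + 8*u + 42 is ≥ 0 throughout, so the area is a single integral of |-2*u^2 + 8*u + 42|.
∫[3,5] (-2*u^2 + 8*u + 42) du = 248/3.

248/3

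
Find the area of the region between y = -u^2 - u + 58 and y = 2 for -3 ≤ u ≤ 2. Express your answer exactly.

1625/6

On [-3, 2], (-u^2 - u + 58) - (2) = -u^2 - u + 56 is ≥ 0 throughout, so the area is a single integral of |-u^2 - u + 56|.
∫[-3,2] (-u^2 - u + 56) du = 1625/6.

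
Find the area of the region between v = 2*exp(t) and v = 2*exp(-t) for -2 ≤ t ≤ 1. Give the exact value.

-8 + 2*exp(-2) + 2*exp(-1) + 2*exp(1) + 2*exp(2)

The difference (2*exp(t)) - (2*exp(-t)) = 2*exp(t) - 2*exp(-t) changes sign at t = 0 inside [-2, 1], so split the integral there.
∫[-2,0] (2*exp(t) - 2*exp(-t)) dt = -2*exp(2) - 2*exp(-2) + 4; the area of that piece is -4 + 2*exp(-2) + 2*exp(2).
∫[0,1] (2*exp(t) - 2*exp(-t)) dt = -4 + 2*exp(-1) + 2*exp(1).
Total area = (-4 + 2*exp(-2) + 2*exp(2)) + (-4 + 2*exp(-1) + 2*exp(1)) = -8 + 2*exp(-2) + 2*exp(-1) + 2*exp(1) + 2*exp(2).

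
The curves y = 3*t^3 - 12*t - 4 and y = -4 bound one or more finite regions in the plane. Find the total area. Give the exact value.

24

Set the curves equal: 3*t^3 - 12*t - 4 = -4, so 3*t^3 - 12*t = 0, which factors as 3*t*(t - 2)*(t + 2) = 0. The curves meet at t = -2, 0, 2.
On [-2, 0], y = 3*t^3 - 12*t - 4 is on top; that piece has area ∫[-2,0] (3*t^3 - 12*t) dt = 12.
On [0, 2], y = -4 is on top; that piece has area ∫[0,2] (-(3*t^3 - 12*t)) dt = 12.
Total enclosed area = 12 + 12 = 24.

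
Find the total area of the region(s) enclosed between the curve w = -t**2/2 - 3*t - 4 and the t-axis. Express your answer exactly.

2/3

The curve meets the t-axis where -t**2/2 - 3*t - 4 = 0, i.e. -(t + 2)*(t + 4)/2 = 0, at t = -4, -2.
On [-4, -2] the curve lies above the axis; ∫[-4,-2] (-t**2/2 - 3*t - 4) dt = 2/3, giving area 2/3.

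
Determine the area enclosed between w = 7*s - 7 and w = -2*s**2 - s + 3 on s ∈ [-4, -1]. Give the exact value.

On [-4, -1], (7*s - 7) - (-2*s**2 - s + 3) = 2*s**2 + 8*s - 10 is ≤ 0 throughout, so the area is a single integral of |2*s**2 + 8*s - 10|.
∫[-4,-1] (2*s**2 + 8*s - 10) ds = -48; the area of that piece is 48.

48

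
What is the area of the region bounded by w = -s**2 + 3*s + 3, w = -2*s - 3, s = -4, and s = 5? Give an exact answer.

The difference (-s**2 + 3*s + 3) - (-2*s - 3) = -s**2 + 5*s + 6 changes sign at s = -1 inside [-4, 5], so split the integral there.
∫[-4,-1] (-s**2 + 5*s + 6) ds = -81/2; the area of that piece is 81/2.
∫[-1,5] (-s**2 + 5*s + 6) ds = 54.
Total area = 81/2 + 54 = 189/2.

189/2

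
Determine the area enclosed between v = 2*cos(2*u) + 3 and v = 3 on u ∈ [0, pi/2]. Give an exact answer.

2

The difference (2*cos(2*u) + 3) - (3) = 2*cos(2*u) changes sign at u = pi/4 inside [0, pi/2], so split the integral there.
∫[0,pi/4] (2*cos(2*u)) du = 1.
∫[pi/4,pi/2] (2*cos(2*u)) du = -1; the area of that piece is 1.
Total area = 1 + 1 = 2.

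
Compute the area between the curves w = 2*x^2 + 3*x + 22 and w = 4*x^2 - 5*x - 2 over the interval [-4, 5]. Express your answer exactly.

The difference (2*x^2 + 3*x + 22) - (4*x^2 - 5*x - 2) = -2*x^2 + 8*x + 24 changes sign at x = -2 inside [-4, 5], so split the integral there.
∫[-4,-2] (-2*x^2 + 8*x + 24) dx = -112/3; the area of that piece is 112/3.
∫[-2,5] (-2*x^2 + 8*x + 24) dx = 490/3.
Total area = 112/3 + 490/3 = 602/3.

602/3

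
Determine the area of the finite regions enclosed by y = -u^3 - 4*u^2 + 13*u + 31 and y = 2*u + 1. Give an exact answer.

863/6

Set the curves equal: -u^3 - 4*u^2 + 13*u + 31 = 2*u + 1, so -u^3 - 4*u^2 + 11*u + 30 = 0, which factors as -(u - 3)*(u + 2)*(u + 5) = 0. The curves meet at u = -5, -2, 3.
On [-5, -2], y = 2*u + 1 is on top; that piece has area ∫[-5,-2] (-(-u^3 - 4*u^2 + 11*u + 30)) du = 117/4.
On [-2, 3], y = -u^3 - 4*u^2 + 13*u + 31 is on top; that piece has area ∫[-2,3] (-u^3 - 4*u^2 + 11*u + 30) du = 1375/12.
Total enclosed area = 117/4 + 1375/12 = 863/6.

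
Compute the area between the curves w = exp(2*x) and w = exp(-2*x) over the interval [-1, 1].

-2 + exp(-2) + exp(2)

The difference (exp(2*x)) - (exp(-2*x)) = exp(2*x) - exp(-2*x) changes sign at x = 0 inside [-1, 1], so split the integral there.
∫[-1,0] (exp(2*x) - exp(-2*x)) dx = -exp(2)/2 - exp(-2)/2 + 1; the area of that piece is -1 + exp(-2)/2 + exp(2)/2.
∫[0,1] (exp(2*x) - exp(-2*x)) dx = -1 + exp(-2)/2 + exp(2)/2.
Total area = (-1 + exp(-2)/2 + exp(2)/2) + (-1 + exp(-2)/2 + exp(2)/2) = -2 + exp(-2) + exp(2).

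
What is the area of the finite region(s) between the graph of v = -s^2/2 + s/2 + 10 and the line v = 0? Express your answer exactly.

The curve meets the s-axis where -s^2/2 + s/2 + 10 = 0, i.e. -(s - 5)*(s + 4)/2 = 0, at s = -4, 5.
On [-4, 5] the curve lies above the axis; ∫[-4,5] (-s^2/2 + s/2 + 10) ds = 243/4, giving area 243/4.

243/4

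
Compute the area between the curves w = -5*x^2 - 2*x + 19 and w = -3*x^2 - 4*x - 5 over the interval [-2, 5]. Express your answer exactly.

The difference (-5*x^2 - 2*x + 19) - (-3*x^2 - 4*x - 5) = -2*x^2 + 2*x + 24 changes sign at x = 4 inside [-2, 5], so split the integral there.
∫[-2,4] (-2*x^2 + 2*x + 24) dx = 108.
∫[4,5] (-2*x^2 + 2*x + 24) dx = -23/3; the area of that piece is 23/3.
Total area = 108 + 23/3 = 347/3.

347/3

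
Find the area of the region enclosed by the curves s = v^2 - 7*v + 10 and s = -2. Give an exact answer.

1/6

Both boundary curves give s as a function of v, so integrate with respect to v. Setting them equal: v^2 - 7*v + 12 = 0, i.e. (v - 4)*(v - 3) = 0, so they meet at v = 3, 4.
For v in [3, 4], s = v^2 - 7*v + 10 is on the left; area = ∫[3,4] (-(v^2 - 7*v + 12)) dv = 1/6.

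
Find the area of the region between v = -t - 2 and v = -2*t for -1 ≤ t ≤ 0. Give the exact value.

5/2

On [-1, 0], (-t - 2) - (-2*t) = t - 2 is ≤ 0 throughout, so the area is a single integral of |t - 2|.
∫[-1,0] (t - 2) dt = -5/2; the area of that piece is 5/2.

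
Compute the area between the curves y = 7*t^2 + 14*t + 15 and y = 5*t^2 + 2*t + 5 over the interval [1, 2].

98/3

On [1, 2], (7*t^2 + 14*t + 15) - (5*t^2 + 2*t + 5) = 2*t^2 + 12*t + 10 is ≥ 0 throughout, so the area is a single integral of |2*t^2 + 12*t + 10|.
∫[1,2] (2*t^2 + 12*t + 10) dt = 98/3.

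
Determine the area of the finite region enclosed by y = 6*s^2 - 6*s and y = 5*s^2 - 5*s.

Set the curves equal: 6*s^2 - 6*s = 5*s^2 - 5*s, so s^2 - s = 0, which factors as s*(s - 1) = 0. The curves meet at s = 0, 1.
On [0, 1], y = 5*s^2 - 5*s is on top; that piece has area ∫[0,1] (-(s^2 - s)) ds = 1/6.

1/6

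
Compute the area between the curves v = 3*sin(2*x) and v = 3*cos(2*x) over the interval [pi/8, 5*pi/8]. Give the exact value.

3*sqrt(2)

On [pi/8, 5*pi/8], (3*sin(2*x)) - (3*cos(2*x)) = 3*sin(2*x) - 3*cos(2*x) is ≥ 0 throughout, so the area is a single integral of |3*sin(2*x) - 3*cos(2*x)|.
∫[pi/8,5*pi/8] (3*sin(2*x) - 3*cos(2*x)) dx = 3*sqrt(2).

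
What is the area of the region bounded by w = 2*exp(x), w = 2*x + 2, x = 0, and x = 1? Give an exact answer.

-5 + 2*exp(1)

On [0, 1], (2*exp(x)) - (2*x + 2) = -2*x + 2*exp(x) - 2 is ≥ 0 throughout, so the area is a single integral of |-2*x + 2*exp(x) - 2|.
∫[0,1] (-2*x + 2*exp(x) - 2) dx = -5 + 2*exp(1).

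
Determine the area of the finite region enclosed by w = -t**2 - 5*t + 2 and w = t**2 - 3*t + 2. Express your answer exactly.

1/3

Set the curves equal: -t**2 - 5*t + 2 = t**2 - 3*t + 2, so -2*t**2 - 2*t = 0, which factors as -2*t*(t + 1) = 0. The curves meet at t = -1, 0.
On [-1, 0], w = -t**2 - 5*t + 2 is on top; that piece has area ∫[-1,0] (-2*t**2 - 2*t) dt = 1/3.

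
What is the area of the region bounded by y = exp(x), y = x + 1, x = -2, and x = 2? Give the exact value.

On [-2, 2], (exp(x)) - (x + 1) = -x + exp(x) - 1 is ≥ 0 throughout, so the area is a single integral of |-x + exp(x) - 1|.
∫[-2,2] (-x + exp(x) - 1) dx = -4 - exp(-2) + exp(2).

-4 - exp(-2) + exp(2)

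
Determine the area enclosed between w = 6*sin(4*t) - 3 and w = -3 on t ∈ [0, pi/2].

6

The difference (6*sin(4*t) - 3) - (-3) = 6*sin(4*t) changes sign at t = pi/4 inside [0, pi/2], so split the integral there.
∫[0,pi/4] (6*sin(4*t)) dt = 3.
∫[pi/4,pi/2] (6*sin(4*t)) dt = -3; the area of that piece is 3.
Total area = 3 + 3 = 6.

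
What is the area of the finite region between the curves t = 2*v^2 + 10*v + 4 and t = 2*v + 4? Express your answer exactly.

Both boundary curves give t as a function of v, so integrate with respect to v. Setting them equal: 2*v^2 + 8*v = 0, i.e. 2*v*(v + 4) = 0, so they meet at v = -4, 0.
For v in [-4, 0], t = 2*v^2 + 10*v + 4 is on the left; area = ∫[-4,0] (-(2*v^2 + 8*v)) dv = 64/3.

64/3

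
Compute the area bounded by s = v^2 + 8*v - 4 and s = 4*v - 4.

32/3

Both boundary curves give s as a function of v, so integrate with respect to v. Setting them equal: v^2 + 4*v = 0, i.e. v*(v + 4) = 0, so they meet at v = -4, 0.
For v in [-4, 0], s = v^2 + 8*v - 4 is on the left; area = ∫[-4,0] (-(v^2 + 4*v)) dv = 32/3.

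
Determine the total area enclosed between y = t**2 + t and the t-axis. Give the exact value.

The curve meets the t-axis where t**2 + t = 0, i.e. t*(t + 1) = 0, at t = -1, 0.
On [-1, 0] the curve lies below the axis; ∫[-1,0] (t**2 + t) dt = -1/6, giving area 1/6.

1/6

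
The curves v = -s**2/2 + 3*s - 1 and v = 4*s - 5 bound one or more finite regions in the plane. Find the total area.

Set the curves equal: -s**2/2 + 3*s - 1 = 4*s - 5, so -s**2/2 - s + 4 = 0, which factors as -(s - 2)*(s + 4)/2 = 0. The curves meet at s = -4, 2.
On [-4, 2], v = -s**2/2 + 3*s - 1 is on top; that piece has area ∫[-4,2] (-s**2/2 - s + 4) ds = 18.

18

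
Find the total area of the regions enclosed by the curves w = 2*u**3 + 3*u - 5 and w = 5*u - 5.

1

Set the curves equal: 2*u**3 + 3*u - 5 = 5*u - 5, so 2*u**3 - 2*u = 0, which factors as 2*u*(u - 1)*(u + 1) = 0. The curves meet at u = -1, 0, 1.
On [-1, 0], w = 2*u**3 + 3*u - 5 is on top; that piece has area ∫[-1,0] (2*u**3 - 2*u) du = 1/2.
On [0, 1], w = 5*u - 5 is on top; that piece has area ∫[0,1] (-(2*u**3 - 2*u)) du = 1/2.
Total enclosed area = 1/2 + 1/2 = 1.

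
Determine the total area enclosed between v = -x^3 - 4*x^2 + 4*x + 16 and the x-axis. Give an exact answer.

148/3

The curve meets the x-axis where -x^3 - 4*x^2 + 4*x + 16 = 0, i.e. -(x - 2)*(x + 2)*(x + 4) = 0, at x = -4, -2, 2.
On [-4, -2] the curve lies below the axis; ∫[-4,-2] (-x^3 - 4*x^2 + 4*x + 16) dx = -20/3, giving area 20/3.
On [-2, 2] the curve lies above the axis; ∫[-2,2] (-x^3 - 4*x^2 + 4*x + 16) dx = 128/3, giving area 128/3.
Total area = 20/3 + 128/3 = 148/3.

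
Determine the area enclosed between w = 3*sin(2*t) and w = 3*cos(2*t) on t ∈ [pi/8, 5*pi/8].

On [pi/8, 5*pi/8], (3*sin(2*t)) - (3*cos(2*t)) = 3*sin(2*t) - 3*cos(2*t) is ≥ 0 throughout, so the area is a single integral of |3*sin(2*t) - 3*cos(2*t)|.
∫[pi/8,5*pi/8] (3*sin(2*t) - 3*cos(2*t)) dt = 3*sqrt(2).

3*sqrt(2)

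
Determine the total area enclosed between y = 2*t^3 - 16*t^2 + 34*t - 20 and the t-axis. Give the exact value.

The curve meets the t-axis where 2*t^3 - 16*t^2 + 34*t - 20 = 0, i.e. 2*(t - 5)*(t - 2)*(t - 1) = 0, at t = 1, 2, 5.
On [1, 2] the curve lies above the axis; ∫[1,2] (2*t^3 - 16*t^2 + 34*t - 20) dt = 7/6, giving area 7/6.
On [2, 5] the curve lies below the axis; ∫[2,5] (2*t^3 - 16*t^2 + 34*t - 20) dt = -45/2, giving area 45/2.
Total area = 7/6 + 45/2 = 71/3.

71/3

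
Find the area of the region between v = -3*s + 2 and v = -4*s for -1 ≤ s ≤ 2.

On [-1, 2], (-3*s + 2) - (-4*s) = s + 2 is ≥ 0 throughout, so the area is a single integral of |s + 2|.
∫[-1,2] (s + 2) ds = 15/2.

15/2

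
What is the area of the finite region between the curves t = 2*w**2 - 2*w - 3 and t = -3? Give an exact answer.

Both boundary curves give t as a function of w, so integrate with respect to w. Setting them equal: 2*w**2 - 2*w = 0, i.e. 2*w*(w - 1) = 0, so they meet at w = 0, 1.
For w in [0, 1], t = 2*w**2 - 2*w - 3 is on the left; area = ∫[0,1] (-(2*w**2 - 2*w)) dw = 1/3.

1/3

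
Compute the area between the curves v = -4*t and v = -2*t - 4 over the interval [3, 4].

3

On [3, 4], (-4*t) - (-2*t - 4) = -2*t + 4 is ≤ 0 throughout, so the area is a single integral of |-2*t + 4|.
∫[3,4] (-2*t + 4) dt = -3; the area of that piece is 3.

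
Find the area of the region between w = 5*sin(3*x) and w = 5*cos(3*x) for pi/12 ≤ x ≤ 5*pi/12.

On [pi/12, 5*pi/12], (5*sin(3*x)) - (5*cos(3*x)) = 5*sin(3*x) - 5*cos(3*x) is ≥ 0 throughout, so the area is a single integral of |5*sin(3*x) - 5*cos(3*x)|.
∫[pi/12,5*pi/12] (5*sin(3*x) - 5*cos(3*x)) dx = 10*sqrt(2)/3.

10*sqrt(2)/3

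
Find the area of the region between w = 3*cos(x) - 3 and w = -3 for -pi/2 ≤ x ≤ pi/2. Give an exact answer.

On [-pi/2, pi/2], (3*cos(x) - 3) - (-3) = 3*cos(x) is ≥ 0 throughout, so the area is a single integral of |3*cos(x)|.
∫[-pi/2,pi/2] (3*cos(x)) dx = 6.

6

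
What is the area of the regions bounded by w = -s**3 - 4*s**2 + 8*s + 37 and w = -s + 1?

Set the curves equal: -s**3 - 4*s**2 + 8*s + 37 = -s + 1, so -s**3 - 4*s**2 + 9*s + 36 = 0, which factors as -(s - 3)*(s + 3)*(s + 4) = 0. The curves meet at s = -4, -3, 3.
On [-4, -3], w = -s + 1 is on top; that piece has area ∫[-4,-3] (-(-s**3 - 4*s**2 + 9*s + 36)) ds = 13/12.
On [-3, 3], w = -s**3 - 4*s**2 + 8*s + 37 is on top; that piece has area ∫[-3,3] (-s**3 - 4*s**2 + 9*s + 36) ds = 144.
Total enclosed area = 13/12 + 144 = 1741/12.

1741/12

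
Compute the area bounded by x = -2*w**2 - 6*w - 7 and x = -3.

1/3

Both boundary curves give x as a function of w, so integrate with respect to w. Setting them equal: -2*w**2 - 6*w - 4 = 0, i.e. -2*(w + 1)*(w + 2) = 0, so they meet at w = -2, -1.
For w in [-2, -1], x = -2*w**2 - 6*w - 7 is on the right; area = ∫[-2,-1] (-2*w**2 - 6*w - 4) dw = 1/3.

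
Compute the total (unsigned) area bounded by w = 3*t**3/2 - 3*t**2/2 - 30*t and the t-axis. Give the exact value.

The curve meets the t-axis where 3*t**3/2 - 3*t**2/2 - 30*t = 0, i.e. 3*t*(t - 5)*(t + 4)/2 = 0, at t = -4, 0, 5.
On [-4, 0] the curve lies above the axis; ∫[-4,0] (3*t**3/2 - 3*t**2/2 - 30*t) dt = 112, giving area 112.
On [0, 5] the curve lies below the axis; ∫[0,5] (3*t**3/2 - 3*t**2/2 - 30*t) dt = -1625/8, giving area 1625/8.
Total area = 112 + 1625/8 = 2521/8.

2521/8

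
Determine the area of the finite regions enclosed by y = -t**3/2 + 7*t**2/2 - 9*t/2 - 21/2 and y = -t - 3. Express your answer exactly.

74/3

Set the curves equal: -t**3/2 + 7*t**2/2 - 9*t/2 - 21/2 = -t - 3, so -t**3/2 + 7*t**2/2 - 7*t/2 - 15/2 = 0, which factors as -(t - 5)*(t - 3)*(t + 1)/2 = 0. The curves meet at t = -1, 3, 5.
On [-1, 3], y = -t - 3 is on top; that piece has area ∫[-1,3] (-(-t**3/2 + 7*t**2/2 - 7*t/2 - 15/2)) dt = 64/3.
On [3, 5], y = -t**3/2 + 7*t**2/2 - 9*t/2 - 21/2 is on top; that piece has area ∫[3,5] (-t**3/2 + 7*t**2/2 - 7*t/2 - 15/2) dt = 10/3.
Total enclosed area = 64/3 + 10/3 = 74/3.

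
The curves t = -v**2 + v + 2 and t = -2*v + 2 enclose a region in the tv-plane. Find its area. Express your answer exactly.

Both boundary curves give t as a function of v, so integrate with respect to v. Setting them equal: -v**2 + 3*v = 0, i.e. -v*(v - 3) = 0, so they meet at v = 0, 3.
For v in [0, 3], t = -v**2 + v + 2 is on the right; area = ∫[0,3] (-v**2 + 3*v) dv = 9/2.

9/2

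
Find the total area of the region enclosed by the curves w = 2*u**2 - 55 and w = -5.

Set the curves equal: 2*u**2 - 55 = -5, so 2*u**2 - 50 = 0, which factors as 2*(u - 5)*(u + 5) = 0. The curves meet at u = -5, 5.
On [-5, 5], w = -5 is on top; that piece has area ∫[-5,5] (-(2*u**2 - 50)) du = 1000/3.

1000/3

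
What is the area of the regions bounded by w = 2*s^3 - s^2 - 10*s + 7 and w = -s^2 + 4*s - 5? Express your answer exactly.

Set the curves equal: 2*s^3 - s^2 - 10*s + 7 = -s^2 + 4*s - 5, so 2*s^3 - 14*s + 12 = 0, which factors as 2*(s - 2)*(s - 1)*(s + 3) = 0. The curves meet at s = -3, 1, 2.
On [-3, 1], w = 2*s^3 - s^2 - 10*s + 7 is on top; that piece has area ∫[-3,1] (2*s^3 - 14*s + 12) ds = 64.
On [1, 2], w = -s^2 + 4*s - 5 is on top; that piece has area ∫[1,2] (-(2*s^3 - 14*s + 12)) ds = 3/2.
Total enclosed area = 64 + 3/2 = 131/2.

131/2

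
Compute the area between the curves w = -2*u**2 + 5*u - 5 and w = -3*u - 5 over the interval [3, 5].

8

The difference (-2*u**2 + 5*u - 5) - (-3*u - 5) = -2*u**2 + 8*u changes sign at u = 4 inside [3, 5], so split the integral there.
∫[3,4] (-2*u**2 + 8*u) du = 10/3.
∫[4,5] (-2*u**2 + 8*u) du = -14/3; the area of that piece is 14/3.
Total area = 10/3 + 14/3 = 8.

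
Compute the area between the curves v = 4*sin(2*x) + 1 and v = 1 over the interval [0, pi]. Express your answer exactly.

The difference (4*sin(2*x) + 1) - (1) = 4*sin(2*x) changes sign at x = pi/2 inside [0, pi], so split the integral there.
∫[0,pi/2] (4*sin(2*x)) dx = 4.
∫[pi/2,pi] (4*sin(2*x)) dx = -4; the area of that piece is 4.
Total area = 4 + 4 = 8.

8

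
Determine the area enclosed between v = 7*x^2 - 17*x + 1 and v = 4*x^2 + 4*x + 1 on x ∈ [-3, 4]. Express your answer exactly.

451/2

The difference (7*x^2 - 17*x + 1) - (4*x^2 + 4*x + 1) = 3*x^2 - 21*x changes sign at x = 0 inside [-3, 4], so split the integral there.
∫[-3,0] (3*x^2 - 21*x) dx = 243/2.
∫[0,4] (3*x^2 - 21*x) dx = -104; the area of that piece is 104.
Total area = 243/2 + 104 = 451/2.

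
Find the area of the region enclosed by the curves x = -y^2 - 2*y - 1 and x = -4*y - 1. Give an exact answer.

Both boundary curves give x as a function of y, so integrate with respect to y. Setting them equal: -y^2 + 2*y = 0, i.e. -y*(y - 2) = 0, so they meet at y = 0, 2.
For y in [0, 2], x = -y^2 - 2*y - 1 is on the right; area = ∫[0,2] (-y^2 + 2*y) dy = 4/3.

4/3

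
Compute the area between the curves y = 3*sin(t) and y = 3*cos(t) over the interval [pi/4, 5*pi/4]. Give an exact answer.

6*sqrt(2)

On [pi/4, 5*pi/4], (3*sin(t)) - (3*cos(t)) = 3*sin(t) - 3*cos(t) is ≥ 0 throughout, so the area is a single integral of |3*sin(t) - 3*cos(t)|.
∫[pi/4,5*pi/4] (3*sin(t) - 3*cos(t)) dt = 6*sqrt(2).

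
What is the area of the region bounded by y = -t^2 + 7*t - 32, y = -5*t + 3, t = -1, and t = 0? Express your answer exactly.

124/3

On [-1, 0], (-t^2 + 7*t - 32) - (-5*t + 3) = -t^2 + 12*t - 35 is ≤ 0 throughout, so the area is a single integral of |-t^2 + 12*t - 35|.
∫[-1,0] (-t^2 + 12*t - 35) dt = -124/3; the area of that piece is 124/3.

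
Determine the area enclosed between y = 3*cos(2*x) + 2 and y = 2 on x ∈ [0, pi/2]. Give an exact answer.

3

The difference (3*cos(2*x) + 2) - (2) = 3*cos(2*x) changes sign at x = pi/4 inside [0, pi/2], so split the integral there.
∫[0,pi/4] (3*cos(2*x)) dx = 3/2.
∫[pi/4,pi/2] (3*cos(2*x)) dx = -3/2; the area of that piece is 3/2.
Total area = 3/2 + 3/2 = 3.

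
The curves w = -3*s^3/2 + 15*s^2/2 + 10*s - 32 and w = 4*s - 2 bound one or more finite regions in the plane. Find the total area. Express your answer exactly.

937/8

Set the curves equal: -3*s^3/2 + 15*s^2/2 + 10*s - 32 = 4*s - 2, so -3*s^3/2 + 15*s^2/2 + 6*s - 30 = 0, which factors as -3*(s - 5)*(s - 2)*(s + 2)/2 = 0. The curves meet at s = -2, 2, 5.
On [-2, 2], w = 4*s - 2 is on top; that piece has area ∫[-2,2] (-(-3*s^3/2 + 15*s^2/2 + 6*s - 30)) ds = 80.
On [2, 5], w = -3*s^3/2 + 15*s^2/2 + 10*s - 32 is on top; that piece has area ∫[2,5] (-3*s^3/2 + 15*s^2/2 + 6*s - 30) ds = 297/8.
Total enclosed area = 80 + 297/8 = 937/8.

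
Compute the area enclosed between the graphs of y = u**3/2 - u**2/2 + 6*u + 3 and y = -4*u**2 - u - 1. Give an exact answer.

37/24

Set the curves equal: u**3/2 - u**2/2 + 6*u + 3 = -4*u**2 - u - 1, so u**3/2 + 7*u**2/2 + 7*u + 4 = 0, which factors as (u + 1)*(u + 2)*(u + 4)/2 = 0. The curves meet at u = -4, -2, -1.
On [-4, -2], y = u**3/2 - u**2/2 + 6*u + 3 is on top; that piece has area ∫[-4,-2] (u**3/2 + 7*u**2/2 + 7*u + 4) du = 4/3.
On [-2, -1], y = -4*u**2 - u - 1 is on top; that piece has area ∫[-2,-1] (-(u**3/2 + 7*u**2/2 + 7*u + 4)) du = 5/24.
Total enclosed area = 4/3 + 5/24 = 37/24.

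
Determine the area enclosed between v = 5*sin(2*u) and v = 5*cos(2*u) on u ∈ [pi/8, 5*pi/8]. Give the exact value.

5*sqrt(2)

On [pi/8, 5*pi/8], (5*sin(2*u)) - (5*cos(2*u)) = 5*sin(2*u) - 5*cos(2*u) is ≥ 0 throughout, so the area is a single integral of |5*sin(2*u) - 5*cos(2*u)|.
∫[pi/8,5*pi/8] (5*sin(2*u) - 5*cos(2*u)) du = 5*sqrt(2).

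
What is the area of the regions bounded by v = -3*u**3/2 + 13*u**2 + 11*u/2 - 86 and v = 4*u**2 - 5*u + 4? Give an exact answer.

1551/4

Set the curves equal: -3*u**3/2 + 13*u**2 + 11*u/2 - 86 = 4*u**2 - 5*u + 4, so -3*u**3/2 + 9*u**2 + 21*u/2 - 90 = 0, which factors as -3*(u - 5)*(u - 4)*(u + 3)/2 = 0. The curves meet at u = -3, 4, 5.
On [-3, 4], v = 4*u**2 - 5*u + 4 is on top; that piece has area ∫[-3,4] (-(-3*u**3/2 + 9*u**2 + 21*u/2 - 90)) du = 3087/8.
On [4, 5], v = -3*u**3/2 + 13*u**2 + 11*u/2 - 86 is on top; that piece has area ∫[4,5] (-3*u**3/2 + 9*u**2 + 21*u/2 - 90) du = 15/8.
Total enclosed area = 3087/8 + 15/8 = 1551/4.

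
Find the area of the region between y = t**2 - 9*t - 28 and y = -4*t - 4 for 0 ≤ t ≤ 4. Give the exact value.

On [0, 4], (t**2 - 9*t - 28) - (-4*t - 4) = t**2 - 5*t - 24 is ≤ 0 throughout, so the area is a single integral of |t**2 - 5*t - 24|.
∫[0,4] (t**2 - 5*t - 24) dt = -344/3; the area of that piece is 344/3.

344/3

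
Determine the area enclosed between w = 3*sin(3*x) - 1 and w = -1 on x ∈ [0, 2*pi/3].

4

The difference (3*sin(3*x) - 1) - (-1) = 3*sin(3*x) changes sign at x = pi/3 inside [0, 2*pi/3], so split the integral there.
∫[0,pi/3] (3*sin(3*x)) dx = 2.
∫[pi/3,2*pi/3] (3*sin(3*x)) dx = -2; the area of that piece is 2.
Total area = 2 + 2 = 4.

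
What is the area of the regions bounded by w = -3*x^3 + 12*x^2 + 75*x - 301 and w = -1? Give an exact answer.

Set the curves equal: -3*x^3 + 12*x^2 + 75*x - 301 = -1, so -3*x^3 + 12*x^2 + 75*x - 300 = 0, which factors as -3*(x - 5)*(x - 4)*(x + 5) = 0. The curves meet at x = -5, 4, 5.
On [-5, 4], w = -1 is on top; that piece has area ∫[-5,4] (-(-3*x^3 + 12*x^2 + 75*x - 300)) dx = 8019/4.
On [4, 5], w = -3*x^3 + 12*x^2 + 75*x - 301 is on top; that piece has area ∫[4,5] (-3*x^3 + 12*x^2 + 75*x - 300) dx = 19/4.
Total enclosed area = 8019/4 + 19/4 = 4019/2.

4019/2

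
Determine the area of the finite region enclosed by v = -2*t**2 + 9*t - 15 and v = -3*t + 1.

8/3

Set the curves equal: -2*t**2 + 9*t - 15 = -3*t + 1, so -2*t**2 + 12*t - 16 = 0, which factors as -2*(t - 4)*(t - 2) = 0. The curves meet at t = 2, 4.
On [2, 4], v = -2*t**2 + 9*t - 15 is on top; that piece has area ∫[2,4] (-2*t**2 + 12*t - 16) dt = 8/3.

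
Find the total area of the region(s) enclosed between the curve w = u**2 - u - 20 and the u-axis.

The curve meets the u-axis where u**2 - u - 20 = 0, i.e. (u - 5)*(u + 4) = 0, at u = -4, 5.
On [-4, 5] the curve lies below the axis; ∫[-4,5] (u**2 - u - 20) du = -243/2, giving area 243/2.

243/2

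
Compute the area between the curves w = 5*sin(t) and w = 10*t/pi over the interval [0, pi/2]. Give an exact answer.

On [0, pi/2], (5*sin(t)) - (10*t/pi) = -10*t/pi + 5*sin(t) is ≥ 0 throughout, so the area is a single integral of |-10*t/pi + 5*sin(t)|.
∫[0,pi/2] (-10*t/pi + 5*sin(t)) dt = 5 - 5*pi/4.

5 - 5*pi/4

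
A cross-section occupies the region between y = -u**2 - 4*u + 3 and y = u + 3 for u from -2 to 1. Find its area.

61/6

The difference (-u**2 - 4*u + 3) - (u + 3) = -u**2 - 5*u changes sign at u = 0 inside [-2, 1], so split the integral there.
∫[-2,0] (-u**2 - 5*u) du = 22/3.
∫[0,1] (-u**2 - 5*u) du = -17/6; the area of that piece is 17/6.
Total area = 22/3 + 17/6 = 61/6.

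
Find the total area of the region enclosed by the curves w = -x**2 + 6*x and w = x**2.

Set the curves equal: -x**2 + 6*x = x**2, so -2*x**2 + 6*x = 0, which factors as -2*x*(x - 3) = 0. The curves meet at x = 0, 3.
On [0, 3], w = -x**2 + 6*x is on top; that piece has area ∫[0,3] (-2*x**2 + 6*x) dx = 9.

9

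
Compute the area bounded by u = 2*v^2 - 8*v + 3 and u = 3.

Both boundary curves give u as a function of v, so integrate with respect to v. Setting them equal: 2*v^2 - 8*v = 0, i.e. 2*v*(v - 4) = 0, so they meet at v = 0, 4.
For v in [0, 4], u = 2*v^2 - 8*v + 3 is on the left; area = ∫[0,4] (-(2*v^2 - 8*v)) dv = 64/3.

64/3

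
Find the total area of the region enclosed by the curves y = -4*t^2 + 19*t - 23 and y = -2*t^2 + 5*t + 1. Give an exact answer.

1/3

Set the curves equal: -4*t^2 + 19*t - 23 = -2*t^2 + 5*t + 1, so -2*t^2 + 14*t - 24 = 0, which factors as -2*(t - 4)*(t - 3) = 0. The curves meet at t = 3, 4.
On [3, 4], y = -4*t^2 + 19*t - 23 is on top; that piece has area ∫[3,4] (-2*t^2 + 14*t - 24) dt = 1/3.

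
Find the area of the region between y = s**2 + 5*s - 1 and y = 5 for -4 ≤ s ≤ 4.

259/3

The difference (s**2 + 5*s - 1) - (5) = s**2 + 5*s - 6 changes sign at s = 1 inside [-4, 4], so split the integral there.
∫[-4,1] (s**2 + 5*s - 6) ds = -275/6; the area of that piece is 275/6.
∫[1,4] (s**2 + 5*s - 6) ds = 81/2.
Total area = 275/6 + 81/2 = 259/3.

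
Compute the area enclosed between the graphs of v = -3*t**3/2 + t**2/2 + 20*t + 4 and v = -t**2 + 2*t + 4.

937/8

Set the curves equal: -3*t**3/2 + t**2/2 + 20*t + 4 = -t**2 + 2*t + 4, so -3*t**3/2 + 3*t**2/2 + 18*t = 0, which factors as -3*t*(t - 4)*(t + 3)/2 = 0. The curves meet at t = -3, 0, 4.
On [-3, 0], v = -t**2 + 2*t + 4 is on top; that piece has area ∫[-3,0] (-(-3*t**3/2 + 3*t**2/2 + 18*t)) dt = 297/8.
On [0, 4], v = -3*t**3/2 + t**2/2 + 20*t + 4 is on top; that piece has area ∫[0,4] (-3*t**3/2 + 3*t**2/2 + 18*t) dt = 80.
Total enclosed area = 297/8 + 80 = 937/8.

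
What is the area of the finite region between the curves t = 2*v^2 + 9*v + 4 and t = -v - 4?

9

Both boundary curves give t as a function of v, so integrate with respect to v. Setting them equal: 2*v^2 + 10*v + 8 = 0, i.e. 2*(v + 1)*(v + 4) = 0, so they meet at v = -4, -1.
For v in [-4, -1], t = 2*v^2 + 9*v + 4 is on the left; area = ∫[-4,-1] (-(2*v^2 + 10*v + 8)) dv = 9.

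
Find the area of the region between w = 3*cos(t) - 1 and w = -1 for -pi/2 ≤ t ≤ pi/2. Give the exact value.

6

On [-pi/2, pi/2], (3*cos(t) - 1) - (-1) = 3*cos(t) is ≥ 0 throughout, so the area is a single integral of |3*cos(t)|.
∫[-pi/2,pi/2] (3*cos(t)) dt = 6.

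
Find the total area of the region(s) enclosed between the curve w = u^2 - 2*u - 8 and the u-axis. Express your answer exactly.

The curve meets the u-axis where u^2 - 2*u - 8 = 0, i.e. (u - 4)*(u + 2) = 0, at u = -2, 4.
On [-2, 4] the curve lies below the axis; ∫[-2,4] (u^2 - 2*u - 8) du = -36, giving area 36.

36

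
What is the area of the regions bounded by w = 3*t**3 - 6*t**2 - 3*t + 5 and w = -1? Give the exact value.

Set the curves equal: 3*t**3 - 6*t**2 - 3*t + 5 = -1, so 3*t**3 - 6*t**2 - 3*t + 6 = 0, which factors as 3*(t - 2)*(t - 1)*(t + 1) = 0. The curves meet at t = -1, 1, 2.
On [-1, 1], w = 3*t**3 - 6*t**2 - 3*t + 5 is on top; that piece has area ∫[-1,1] (3*t**3 - 6*t**2 - 3*t + 6) dt = 8.
On [1, 2], w = -1 is on top; that piece has area ∫[1,2] (-(3*t**3 - 6*t**2 - 3*t + 6)) dt = 5/4.
Total enclosed area = 8 + 5/4 = 37/4.

37/4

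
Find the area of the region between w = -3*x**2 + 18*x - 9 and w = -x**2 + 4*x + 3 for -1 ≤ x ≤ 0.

On [-1, 0], (-3*x**2 + 18*x - 9) - (-x**2 + 4*x + 3) = -2*x**2 + 14*x - 12 is ≤ 0 throughout, so the area is a single integral of |-2*x**2 + 14*x - 12|.
∫[-1,0] (-2*x**2 + 14*x - 12) dx = -59/3; the area of that piece is 59/3.

59/3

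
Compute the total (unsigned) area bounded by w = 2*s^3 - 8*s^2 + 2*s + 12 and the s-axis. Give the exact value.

71/3

The curve meets the s-axis where 2*s^3 - 8*s^2 + 2*s + 12 = 0, i.e. 2*(s - 3)*(s - 2)*(s + 1) = 0, at s = -1, 2, 3.
On [-1, 2] the curve lies above the axis; ∫[-1,2] (2*s^3 - 8*s^2 + 2*s + 12) ds = 45/2, giving area 45/2.
On [2, 3] the curve lies below the axis; ∫[2,3] (2*s^3 - 8*s^2 + 2*s + 12) ds = -7/6, giving area 7/6.
Total area = 45/2 + 7/6 = 71/3.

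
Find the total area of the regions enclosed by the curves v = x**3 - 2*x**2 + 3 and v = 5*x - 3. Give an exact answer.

253/12

Set the curves equal: x**3 - 2*x**2 + 3 = 5*x - 3, so x**3 - 2*x**2 - 5*x + 6 = 0, which factors as (x - 3)*(x - 1)*(x + 2) = 0. The curves meet at x = -2, 1, 3.
On [-2, 1], v = x**3 - 2*x**2 + 3 is on top; that piece has area ∫[-2,1] (x**3 - 2*x**2 - 5*x + 6) dx = 63/4.
On [1, 3], v = 5*x - 3 is on top; that piece has area ∫[1,3] (-(x**3 - 2*x**2 - 5*x + 6)) dx = 16/3.
Total enclosed area = 63/4 + 16/3 = 253/12.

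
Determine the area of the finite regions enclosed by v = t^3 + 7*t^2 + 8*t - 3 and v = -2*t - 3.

253/12

Set the curves equal: t^3 + 7*t^2 + 8*t - 3 = -2*t - 3, so t^3 + 7*t^2 + 10*t = 0, which factors as t*(t + 2)*(t + 5) = 0. The curves meet at t = -5, -2, 0.
On [-5, -2], v = t^3 + 7*t^2 + 8*t - 3 is on top; that piece has area ∫[-5,-2] (t^3 + 7*t^2 + 10*t) dt = 63/4.
On [-2, 0], v = -2*t - 3 is on top; that piece has area ∫[-2,0] (-(t^3 + 7*t^2 + 10*t)) dt = 16/3.
Total enclosed area = 63/4 + 16/3 = 253/12.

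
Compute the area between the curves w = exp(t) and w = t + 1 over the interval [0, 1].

-5/2 + exp(1)

On [0, 1], (exp(t)) - (t + 1) = -t + exp(t) - 1 is ≥ 0 throughout, so the area is a single integral of |-t + exp(t) - 1|.
∫[0,1] (-t + exp(t) - 1) dt = -5/2 + exp(1).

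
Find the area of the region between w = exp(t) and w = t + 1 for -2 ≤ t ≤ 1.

On [-2, 1], (exp(t)) - (t + 1) = -t + exp(t) - 1 is ≥ 0 throughout, so the area is a single integral of |-t + exp(t) - 1|.
∫[-2,1] (-t + exp(t) - 1) dt = -3/2 - exp(-2) + exp(1).

-3/2 - exp(-2) + exp(1)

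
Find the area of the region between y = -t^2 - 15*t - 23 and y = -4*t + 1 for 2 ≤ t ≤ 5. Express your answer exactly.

453/2

On [2, 5], (-t^2 - 15*t - 23) - (-4*t + 1) = -t^2 - 11*t - 24 is ≤ 0 throughout, so the area is a single integral of |-t^2 - 11*t - 24|.
∫[2,5] (-t^2 - 11*t - 24) dt = -453/2; the area of that piece is 453/2.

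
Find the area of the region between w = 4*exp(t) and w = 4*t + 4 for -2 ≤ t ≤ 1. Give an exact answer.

On [-2, 1], (4*exp(t)) - (4*t + 4) = -4*t + 4*exp(t) - 4 is ≥ 0 throughout, so the area is a single integral of |-4*t + 4*exp(t) - 4|.
∫[-2,1] (-4*t + 4*exp(t) - 4) dt = -6 - 4*exp(-2) + 4*exp(1).

-6 - 4*exp(-2) + 4*exp(1)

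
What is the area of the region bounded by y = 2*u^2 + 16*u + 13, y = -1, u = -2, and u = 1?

The difference (2*u^2 + 16*u + 13) - (-1) = 2*u^2 + 16*u + 14 changes sign at u = -1 inside [-2, 1], so split the integral there.
∫[-2,-1] (2*u^2 + 16*u + 14) du = -16/3; the area of that piece is 16/3.
∫[-1,1] (2*u^2 + 16*u + 14) du = 88/3.
Total area = 16/3 + 88/3 = 104/3.

104/3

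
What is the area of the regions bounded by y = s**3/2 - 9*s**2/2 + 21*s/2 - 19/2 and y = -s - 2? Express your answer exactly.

4

Set the curves equal: s**3/2 - 9*s**2/2 + 21*s/2 - 19/2 = -s - 2, so s**3/2 - 9*s**2/2 + 23*s/2 - 15/2 = 0, which factors as (s - 5)*(s - 3)*(s - 1)/2 = 0. The curves meet at s = 1, 3, 5.
On [1, 3], y = s**3/2 - 9*s**2/2 + 21*s/2 - 19/2 is on top; that piece has area ∫[1,3] (s**3/2 - 9*s**2/2 + 23*s/2 - 15/2) ds = 2.
On [3, 5], y = -s - 2 is on top; that piece has area ∫[3,5] (-(s**3/2 - 9*s**2/2 + 23*s/2 - 15/2)) ds = 2.
Total enclosed area = 2 + 2 = 4.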